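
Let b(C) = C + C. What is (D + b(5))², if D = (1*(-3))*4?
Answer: 4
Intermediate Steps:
D = -12 (D = -3*4 = -12)
b(C) = 2*C
(D + b(5))² = (-12 + 2*5)² = (-12 + 10)² = (-2)² = 4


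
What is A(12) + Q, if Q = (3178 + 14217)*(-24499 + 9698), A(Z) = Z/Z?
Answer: -257463394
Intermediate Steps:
A(Z) = 1
Q = -257463395 (Q = 17395*(-14801) = -257463395)
A(12) + Q = 1 - 257463395 = -257463394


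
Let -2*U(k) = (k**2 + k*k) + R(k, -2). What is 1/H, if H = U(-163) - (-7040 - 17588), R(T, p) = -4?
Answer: -1/1939 ≈ -0.00051573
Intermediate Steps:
U(k) = 2 - k**2 (U(k) = -((k**2 + k*k) - 4)/2 = -((k**2 + k**2) - 4)/2 = -(2*k**2 - 4)/2 = -(-4 + 2*k**2)/2 = 2 - k**2)
H = -1939 (H = (2 - 1*(-163)**2) - (-7040 - 17588) = (2 - 1*26569) - 1*(-24628) = (2 - 26569) + 24628 = -26567 + 24628 = -1939)
1/H = 1/(-1939) = -1/1939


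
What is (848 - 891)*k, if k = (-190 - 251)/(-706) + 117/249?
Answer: -2757891/58598 ≈ -47.065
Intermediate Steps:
k = 64137/58598 (k = -441*(-1/706) + 117*(1/249) = 441/706 + 39/83 = 64137/58598 ≈ 1.0945)
(848 - 891)*k = (848 - 891)*(64137/58598) = -43*64137/58598 = -2757891/58598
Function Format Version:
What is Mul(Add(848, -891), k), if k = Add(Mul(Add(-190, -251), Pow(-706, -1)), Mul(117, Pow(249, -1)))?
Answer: Rational(-2757891, 58598) ≈ -47.065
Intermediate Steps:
k = Rational(64137, 58598) (k = Add(Mul(-441, Rational(-1, 706)), Mul(117, Rational(1, 249))) = Add(Rational(441, 706), Rational(39, 83)) = Rational(64137, 58598) ≈ 1.0945)
Mul(Add(848, -891), k) = Mul(Add(848, -891), Rational(64137, 58598)) = Mul(-43, Rational(64137, 58598)) = Rational(-2757891, 58598)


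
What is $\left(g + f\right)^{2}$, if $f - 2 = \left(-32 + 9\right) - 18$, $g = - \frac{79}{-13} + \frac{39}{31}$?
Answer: $\frac{162843121}{162409} \approx 1002.7$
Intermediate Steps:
$g = \frac{2956}{403}$ ($g = \left(-79\right) \left(- \frac{1}{13}\right) + 39 \cdot \frac{1}{31} = \frac{79}{13} + \frac{39}{31} = \frac{2956}{403} \approx 7.335$)
$f = -39$ ($f = 2 + \left(\left(-32 + 9\right) - 18\right) = 2 - 41 = -39$)
$\left(g + f\right)^{2} = \left(\frac{2956}{403} - 39\right)^{2} = \left(- \frac{12761}{403}\right)^{2} = \frac{162843121}{162409}$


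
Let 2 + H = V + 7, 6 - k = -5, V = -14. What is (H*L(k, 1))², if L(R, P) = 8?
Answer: 5184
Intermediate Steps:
k = 11 (k = 6 - 1*(-5) = 6 + 5 = 11)
H = -9 (H = -2 + (-14 + 7) = -2 - 7 = -9)
(H*L(k, 1))² = (-9*8)² = (-72)² = 5184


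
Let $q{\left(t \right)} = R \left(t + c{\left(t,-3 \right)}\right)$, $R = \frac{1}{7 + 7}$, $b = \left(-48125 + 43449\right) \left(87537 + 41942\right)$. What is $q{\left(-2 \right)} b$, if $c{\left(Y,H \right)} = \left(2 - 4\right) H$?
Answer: $-172983944$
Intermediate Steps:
$b = -605443804$ ($b = \left(-4676\right) 129479 = -605443804$)
$c{\left(Y,H \right)} = - 2 H$
$R = \frac{1}{14} \approx 0.071429$
$q{\left(t \right)} = \frac{3}{7} + \frac{t}{14}$ ($q{\left(t \right)} = \frac{t - -6}{14} = \frac{t + 6}{14} = \frac{6 + t}{14} = \frac{3}{7} + \frac{t}{14}$)
$q{\left(-2 \right)} b = \left(\frac{3}{7} + \frac{1}{14} \left(-2\right)\right) \left(-605443804\right) = \left(\frac{3}{7} - \frac{1}{7}\right) \left(-605443804\right) = \frac{2}{7} \left(-605443804\right) = -172983944$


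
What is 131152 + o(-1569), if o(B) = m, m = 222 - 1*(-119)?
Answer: 131493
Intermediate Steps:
m = 341 (m = 222 + 119 = 341)
o(B) = 341
131152 + o(-1569) = 131152 + 341 = 131493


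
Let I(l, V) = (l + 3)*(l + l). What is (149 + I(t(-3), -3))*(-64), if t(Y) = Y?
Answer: -9536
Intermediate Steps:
I(l, V) = 2*l*(3 + l) (I(l, V) = (3 + l)*(2*l) = 2*l*(3 + l))
(149 + I(t(-3), -3))*(-64) = (149 + 2*(-3)*(3 - 3))*(-64) = (149 + 2*(-3)*0)*(-64) = (149 + 0)*(-64) = 149*(-64) = -9536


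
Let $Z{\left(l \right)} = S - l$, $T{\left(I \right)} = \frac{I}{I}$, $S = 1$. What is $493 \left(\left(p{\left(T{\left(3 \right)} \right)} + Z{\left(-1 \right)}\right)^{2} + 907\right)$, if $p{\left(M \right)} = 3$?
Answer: $459476$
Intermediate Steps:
$T{\left(I \right)} = 1$
$Z{\left(l \right)} = 1 - l$
$493 \left(\left(p{\left(T{\left(3 \right)} \right)} + Z{\left(-1 \right)}\right)^{2} + 907\right) = 493 \left(\left(3 + \left(1 - -1\right)\right)^{2} + 907\right) = 493 \left(\left(3 + \left(1 + 1\right)\right)^{2} + 907\right) = 493 \left(\left(3 + 2\right)^{2} + 907\right) = 493 \left(5^{2} + 907\right) = 493 \left(25 + 907\right) = 493 \cdot 932 = 459476$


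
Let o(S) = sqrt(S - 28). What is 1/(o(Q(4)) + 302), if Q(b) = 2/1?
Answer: 151/45615 - I*sqrt(26)/91230 ≈ 0.0033103 - 5.5892e-5*I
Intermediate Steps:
Q(b) = 2 (Q(b) = 2*1 = 2)
o(S) = sqrt(-28 + S)
1/(o(Q(4)) + 302) = 1/(sqrt(-28 + 2) + 302) = 1/(sqrt(-26) + 302) = 1/(I*sqrt(26) + 302) = 1/(302 + I*sqrt(26))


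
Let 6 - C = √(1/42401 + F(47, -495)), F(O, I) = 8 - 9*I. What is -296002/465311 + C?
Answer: 356552/66473 - 4*√501486336829/42401 ≈ -61.442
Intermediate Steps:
C = 6 - 4*√501486336829/42401 (C = 6 - √(1/42401 + (8 - 9*(-495))) = 6 - √(1/42401 + (8 + 4455)) = 6 - √(1/42401 + 4463) = 6 - √(189235664/42401) = 6 - 4*√501486336829/42401 ≈ -60.806)
-296002/465311 + C = -296002/465311 + (6 - 4*√501486336829/42401) = -296002*1/465311 + (6 - 4*√501486336829/42401) = -42286/66473 + (6 - 4*√501486336829/42401) = 356552/66473 - 4*√501486336829/42401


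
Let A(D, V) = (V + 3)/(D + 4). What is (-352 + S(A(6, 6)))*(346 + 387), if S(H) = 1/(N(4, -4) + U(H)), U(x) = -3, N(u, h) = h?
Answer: -1806845/7 ≈ -2.5812e+5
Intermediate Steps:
A(D, V) = (3 + V)/(4 + D)
S(H) = -⅐ (S(H) = 1/(-4 - 3) = 1/(-7) = -⅐)
(-352 + S(A(6, 6)))*(346 + 387) = (-352 - ⅐)*(346 + 387) = -2465/7*733 = -1806845/7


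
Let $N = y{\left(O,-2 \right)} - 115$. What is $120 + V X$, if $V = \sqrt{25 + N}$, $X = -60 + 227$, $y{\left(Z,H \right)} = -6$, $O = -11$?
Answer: $120 + 668 i \sqrt{6} \approx 120.0 + 1636.3 i$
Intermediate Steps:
$X = 167$
$N = -121$ ($N = -6 - 115 = -121$)
$V = 4 i \sqrt{6}$ ($V = \sqrt{25 - 121} = \sqrt{-96} = 4 i \sqrt{6} \approx 9.798 i$)
$120 + V X = 120 + 4 i \sqrt{6} \cdot 167 = 120 + 668 i \sqrt{6}$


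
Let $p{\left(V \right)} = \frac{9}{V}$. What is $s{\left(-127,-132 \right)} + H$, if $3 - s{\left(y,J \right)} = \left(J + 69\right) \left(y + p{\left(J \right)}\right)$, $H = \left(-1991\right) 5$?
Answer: $- \frac{790121}{44} \approx -17957.0$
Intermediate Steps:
$H = -9955$
$s{\left(y,J \right)} = 3 - \left(69 + J\right) \left(y + \frac{9}{J}\right)$ ($s{\left(y,J \right)} = 3 - \left(J + 69\right) \left(y + \frac{9}{J}\right) = 3 - \left(69 + J\right) \left(y + \frac{9}{J}\right)$)
$s{\left(-127,-132 \right)} + H = \left(-6 - \frac{621}{-132} - -8763 - \left(-132\right) \left(-127\right)\right) - 9955 = \left(-6 - - \frac{207}{44} + 8763 - 16764\right) - 9955 = \left(-6 + \frac{207}{44} + 8763 - 16764\right) - 9955 = - \frac{352101}{44} - 9955 = - \frac{790121}{44}$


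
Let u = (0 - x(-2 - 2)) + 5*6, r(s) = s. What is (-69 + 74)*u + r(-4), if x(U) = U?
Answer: 166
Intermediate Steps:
u = 34 (u = (0 - (-2 - 2)) + 5*6 = (0 - 1*(-4)) + 30 = (0 + 4) + 30 = 4 + 30 = 34)
(-69 + 74)*u + r(-4) = (-69 + 74)*34 - 4 = 5*34 - 4 = 170 - 4 = 166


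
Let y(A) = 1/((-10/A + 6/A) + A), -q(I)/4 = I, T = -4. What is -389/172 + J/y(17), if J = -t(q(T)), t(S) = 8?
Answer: -398773/2924 ≈ -136.38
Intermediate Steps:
q(I) = -4*I
J = -8 (J = -1*8 = -8)
y(A) = 1/(A - 4/A) (y(A) = 1/(-4/A + A) = 1/(A - 4/A))
-389/172 + J/y(17) = -389/172 - 8/(17/(-4 + 17**2)) = -389*1/172 - 8/(17/(-4 + 289)) = -389/172 - 8/(17/285) = -389/172 - 8/(17*(1/285)) = -389/172 - 8/17/285 = -389/172 - 8*285/17 = -389/172 - 2280/17 = -398773/2924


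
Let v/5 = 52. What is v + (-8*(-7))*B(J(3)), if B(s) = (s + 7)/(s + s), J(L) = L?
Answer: 1060/3 ≈ 353.33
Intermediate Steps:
B(s) = (7 + s)/(2*s) (B(s) = (7 + s)/((2*s)) = (7 + s)*(1/(2*s)) = (7 + s)/(2*s))
v = 260 (v = 5*52 = 260)
v + (-8*(-7))*B(J(3)) = 260 + (-8*(-7))*((½)*(7 + 3)/3) = 260 + 56*((½)*(⅓)*10) = 260 + 56*(5/3) = 260 + 280/3 = 1060/3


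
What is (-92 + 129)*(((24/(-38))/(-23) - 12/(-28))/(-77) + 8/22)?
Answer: 3117509/235543 ≈ 13.235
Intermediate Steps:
(-92 + 129)*(((24/(-38))/(-23) - 12/(-28))/(-77) + 8/22) = 37*(((24*(-1/38))*(-1/23) - 12*(-1/28))*(-1/77) + 8*(1/22)) = 37*((-12/19*(-1/23) + 3/7)*(-1/77) + 4/11) = 37*((12/437 + 3/7)*(-1/77) + 4/11) = 37*((1395/3059)*(-1/77) + 4/11) = 37*(-1395/235543 + 4/11) = 37*(84257/235543) = 3117509/235543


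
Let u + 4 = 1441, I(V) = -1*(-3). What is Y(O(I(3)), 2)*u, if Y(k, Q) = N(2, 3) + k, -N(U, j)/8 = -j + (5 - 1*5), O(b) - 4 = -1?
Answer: 38799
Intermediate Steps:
I(V) = 3
O(b) = 3 (O(b) = 4 - 1 = 3)
u = 1437 (u = -4 + 1441 = 1437)
N(U, j) = 8*j (N(U, j) = -8*(-j + (5 - 1*5)) = -8*(-j + (5 - 5)) = -8*(-j + 0) = -(-8)*j = 8*j)
Y(k, Q) = 24 + k (Y(k, Q) = 8*3 + k = 24 + k)
Y(O(I(3)), 2)*u = (24 + 3)*1437 = 27*1437 = 38799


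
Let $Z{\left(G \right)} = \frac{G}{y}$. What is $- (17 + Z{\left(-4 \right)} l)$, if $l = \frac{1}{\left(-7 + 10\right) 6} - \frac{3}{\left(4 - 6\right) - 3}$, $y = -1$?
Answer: $- \frac{883}{45} \approx -19.622$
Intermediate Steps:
$Z{\left(G \right)} = - G$ ($Z{\left(G \right)} = \frac{G}{-1} = G \left(-1\right) = - G$)
$l = \frac{59}{90}$ ($l = \frac{1}{3} \cdot \frac{1}{6} - \frac{3}{-2 - 3} = \frac{1}{3} \cdot \frac{1}{6} - \frac{3}{-5} = \frac{1}{18} - - \frac{3}{5} = \frac{1}{18} + \frac{3}{5} = \frac{59}{90} \approx 0.65556$)
$- (17 + Z{\left(-4 \right)} l) = - (17 + \left(-1\right) \left(-4\right) \frac{59}{90}) = - (17 + 4 \cdot \frac{59}{90}) = - (17 + \frac{118}{45}) = \left(-1\right) \frac{883}{45} = - \frac{883}{45}$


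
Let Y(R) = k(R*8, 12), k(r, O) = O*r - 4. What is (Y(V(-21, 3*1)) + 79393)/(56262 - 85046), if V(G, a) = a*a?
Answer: -80253/28784 ≈ -2.7881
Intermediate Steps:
V(G, a) = a²
k(r, O) = -4 + O*r
Y(R) = -4 + 96*R (Y(R) = -4 + 12*(R*8) = -4 + 12*(8*R) = -4 + 96*R)
(Y(V(-21, 3*1)) + 79393)/(56262 - 85046) = ((-4 + 96*(3*1)²) + 79393)/(56262 - 85046) = ((-4 + 96*3²) + 79393)/(-28784) = ((-4 + 96*9) + 79393)*(-1/28784) = ((-4 + 864) + 79393)*(-1/28784) = (860 + 79393)*(-1/28784) = 80253*(-1/28784) = -80253/28784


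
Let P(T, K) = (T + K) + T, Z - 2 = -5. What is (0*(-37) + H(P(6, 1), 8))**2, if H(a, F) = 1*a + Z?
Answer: 100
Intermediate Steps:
Z = -3 (Z = 2 - 5 = -3)
P(T, K) = K + 2*T (P(T, K) = (K + T) + T = K + 2*T)
H(a, F) = -3 + a (H(a, F) = 1*a - 3 = a - 3 = -3 + a)
(0*(-37) + H(P(6, 1), 8))**2 = (0*(-37) + (-3 + (1 + 2*6)))**2 = (0 + (-3 + (1 + 12)))**2 = (0 + (-3 + 13))**2 = (0 + 10)**2 = 10**2 = 100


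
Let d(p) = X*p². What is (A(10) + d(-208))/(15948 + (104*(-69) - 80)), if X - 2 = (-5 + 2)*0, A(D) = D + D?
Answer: 21637/2173 ≈ 9.9572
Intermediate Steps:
A(D) = 2*D
X = 2 (X = 2 + (-5 + 2)*0 = 2 - 3*0 = 2 + 0 = 2)
d(p) = 2*p²
(A(10) + d(-208))/(15948 + (104*(-69) - 80)) = (2*10 + 2*(-208)²)/(15948 + (104*(-69) - 80)) = (20 + 2*43264)/(15948 + (-7176 - 80)) = (20 + 86528)/(15948 - 7256) = 86548/8692 = 86548*(1/8692) = 21637/2173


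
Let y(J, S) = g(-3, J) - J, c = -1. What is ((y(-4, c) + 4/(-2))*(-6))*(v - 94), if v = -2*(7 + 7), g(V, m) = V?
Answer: -732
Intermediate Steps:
y(J, S) = -3 - J
v = -28 (v = -2*14 = -28)
((y(-4, c) + 4/(-2))*(-6))*(v - 94) = (((-3 - 1*(-4)) + 4/(-2))*(-6))*(-28 - 94) = (((-3 + 4) + 4*(-½))*(-6))*(-122) = ((1 - 2)*(-6))*(-122) = -1*(-6)*(-122) = 6*(-122) = -732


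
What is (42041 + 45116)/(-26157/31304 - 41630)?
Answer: -2728362728/1303211677 ≈ -2.0936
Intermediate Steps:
(42041 + 45116)/(-26157/31304 - 41630) = 87157/(-26157*1/31304 - 41630) = 87157/(-26157/31304 - 41630) = 87157/(-1303211677/31304) = 87157*(-31304/1303211677) = -2728362728/1303211677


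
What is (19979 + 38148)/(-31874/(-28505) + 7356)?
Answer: 1656910135/209714654 ≈ 7.9008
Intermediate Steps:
(19979 + 38148)/(-31874/(-28505) + 7356) = 58127/(-31874*(-1/28505) + 7356) = 58127/(31874/28505 + 7356) = 58127/(209714654/28505) = 58127*(28505/209714654) = 1656910135/209714654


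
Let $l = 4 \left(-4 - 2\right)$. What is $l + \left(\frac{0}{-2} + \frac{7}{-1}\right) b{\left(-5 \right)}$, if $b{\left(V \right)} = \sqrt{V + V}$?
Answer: $-24 - 7 i \sqrt{10} \approx -24.0 - 22.136 i$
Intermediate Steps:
$b{\left(V \right)} = \sqrt{2} \sqrt{V}$ ($b{\left(V \right)} = \sqrt{2 V} = \sqrt{2} \sqrt{V}$)
$l = -24$ ($l = 4 \left(-6\right) = -24$)
$l + \left(\frac{0}{-2} + \frac{7}{-1}\right) b{\left(-5 \right)} = -24 + \left(\frac{0}{-2} + \frac{7}{-1}\right) \sqrt{2} \sqrt{-5} = -24 + \left(0 \left(- \frac{1}{2}\right) + 7 \left(-1\right)\right) \sqrt{2} i \sqrt{5} = -24 + \left(0 - 7\right) i \sqrt{10} = -24 - 7 i \sqrt{10}$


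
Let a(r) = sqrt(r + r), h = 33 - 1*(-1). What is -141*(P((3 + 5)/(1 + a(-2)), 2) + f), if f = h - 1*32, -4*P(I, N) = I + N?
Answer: -1551/10 - 564*I/5 ≈ -155.1 - 112.8*I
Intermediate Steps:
h = 34 (h = 33 + 1 = 34)
a(r) = sqrt(2)*sqrt(r) (a(r) = sqrt(2*r) = sqrt(2)*sqrt(r))
P(I, N) = -I/4 - N/4 (P(I, N) = -(I + N)/4 = -I/4 - N/4)
f = 2 (f = 34 - 1*32 = 34 - 32 = 2)
-141*(P((3 + 5)/(1 + a(-2)), 2) + f) = -141*((-(3 + 5)/(4*(1 + sqrt(2)*sqrt(-2))) - 1/4*2) + 2) = -141*((-2/(1 + sqrt(2)*(I*sqrt(2))) - 1/2) + 2) = -141*((-2/(1 + 2*I) - 1/2) + 2) = -141*((-2*(1 - 2*I)/5 - 1/2) + 2) = -141*((-1/2 - 2*(1 - 2*I)/5) + 2) = -141*(3/2 - 2*(1 - 2*I)/5) = -423/2 + 282*(1 - 2*I)/5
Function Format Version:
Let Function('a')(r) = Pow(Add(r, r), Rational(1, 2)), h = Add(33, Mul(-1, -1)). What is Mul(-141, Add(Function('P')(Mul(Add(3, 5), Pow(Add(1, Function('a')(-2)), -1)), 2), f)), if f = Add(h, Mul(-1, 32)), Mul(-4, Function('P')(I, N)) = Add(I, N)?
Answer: Add(Rational(-1551, 10), Mul(Rational(-564, 5), I)) ≈ Add(-155.10, Mul(-112.80, I))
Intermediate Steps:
h = 34 (h = Add(33, 1) = 34)
Function('a')(r) = Mul(Pow(2, Rational(1, 2)), Pow(r, Rational(1, 2))) (Function('a')(r) = Pow(Mul(2, r), Rational(1, 2)) = Mul(Pow(2, Rational(1, 2)), Pow(r, Rational(1, 2))))
Function('P')(I, N) = Add(Mul(Rational(-1, 4), I), Mul(Rational(-1, 4), N)) (Function('P')(I, N) = Mul(Rational(-1, 4), Add(I, N)) = Add(Mul(Rational(-1, 4), I), Mul(Rational(-1, 4), N)))
f = 2 (f = Add(34, Mul(-1, 32)) = Add(34, -32) = 2)
Mul(-141, Add(Function('P')(Mul(Add(3, 5), Pow(Add(1, Function('a')(-2)), -1)), 2), f)) = Mul(-141, Add(Add(Mul(Rational(-1, 4), Mul(Add(3, 5), Pow(Add(1, Mul(Pow(2, Rational(1, 2)), Pow(-2, Rational(1, 2)))), -1))), Mul(Rational(-1, 4), 2)), 2)) = Mul(-141, Add(Add(Mul(Rational(-1, 4), Mul(8, Pow(Add(1, Mul(Pow(2, Rational(1, 2)), Mul(I, Pow(2, Rational(1, 2))))), -1))), Rational(-1, 2)), 2)) = Mul(-141, Add(Add(Mul(Rational(-1, 4), Mul(8, Pow(Add(1, Mul(2, I)), -1))), Rational(-1, 2)), 2)) = Mul(-141, Add(Add(Mul(Rational(-1, 4), Mul(8, Mul(Rational(1, 5), Add(1, Mul(-2, I))))), Rational(-1, 2)), 2)) = Mul(-141, Add(Add(Mul(Rational(-1, 4), Mul(Rational(8, 5), Add(1, Mul(-2, I)))), Rational(-1, 2)), 2)) = Mul(-141, Add(Add(Mul(Rational(-2, 5), Add(1, Mul(-2, I))), Rational(-1, 2)), 2)) = Mul(-141, Add(Add(Rational(-1, 2), Mul(Rational(-2, 5), Add(1, Mul(-2, I)))), 2)) = Mul(-141, Add(Rational(3, 2), Mul(Rational(-2, 5), Add(1, Mul(-2, I))))) = Add(Rational(-423, 2), Mul(Rational(282, 5), Add(1, Mul(-2, I))))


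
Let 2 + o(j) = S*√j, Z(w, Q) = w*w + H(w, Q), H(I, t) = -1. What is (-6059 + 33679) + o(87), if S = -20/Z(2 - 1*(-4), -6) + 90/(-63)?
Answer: 27618 - 2*√87 ≈ 27599.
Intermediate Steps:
Z(w, Q) = -1 + w² (Z(w, Q) = w*w - 1 = w² - 1 = -1 + w²)
S = -2 (S = -20/(-1 + (2 - 1*(-4))²) + 90/(-63) = -20/(-1 + (2 + 4)²) + 90*(-1/63) = -20/(-1 + 6²) - 10/7 = -20/(-1 + 36) - 10/7 = -20/35 - 10/7 = -20*1/35 - 10/7 = -4/7 - 10/7 = -2)
o(j) = -2 - 2*√j
(-6059 + 33679) + o(87) = (-6059 + 33679) + (-2 - 2*√87) = 27620 + (-2 - 2*√87) = 27618 - 2*√87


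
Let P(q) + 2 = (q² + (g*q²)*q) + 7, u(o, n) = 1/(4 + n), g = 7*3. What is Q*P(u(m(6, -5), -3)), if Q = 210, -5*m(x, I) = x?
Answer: 5670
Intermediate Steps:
m(x, I) = -x/5
g = 21
P(q) = 5 + q² + 21*q³ (P(q) = -2 + ((q² + (21*q²)*q) + 7) = -2 + ((q² + 21*q³) + 7) = -2 + (7 + q² + 21*q³) = 5 + q² + 21*q³)
Q*P(u(m(6, -5), -3)) = 210*(5 + (1/(4 - 3))² + 21*(1/(4 - 3))³) = 210*(5 + (1/1)² + 21*(1/1)³) = 210*(5 + 1² + 21*1³) = 210*(5 + 1 + 21*1) = 210*(5 + 1 + 21) = 210*27 = 5670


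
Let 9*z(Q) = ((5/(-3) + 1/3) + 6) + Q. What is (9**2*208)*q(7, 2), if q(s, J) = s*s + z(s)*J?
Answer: 869232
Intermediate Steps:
z(Q) = 14/27 + Q/9 (z(Q) = (((5/(-3) + 1/3) + 6) + Q)/9 = (((5*(-1/3) + 1*(1/3)) + 6) + Q)/9 = (((-5/3 + 1/3) + 6) + Q)/9 = ((-4/3 + 6) + Q)/9 = (14/3 + Q)/9 = 14/27 + Q/9)
q(s, J) = s**2 + J*(14/27 + s/9) (q(s, J) = s*s + (14/27 + s/9)*J = s**2 + J*(14/27 + s/9))
(9**2*208)*q(7, 2) = (9**2*208)*(7**2 + (1/27)*2*(14 + 3*7)) = (81*208)*(49 + (1/27)*2*(14 + 21)) = 16848*(49 + (1/27)*2*35) = 16848*(49 + 70/27) = 16848*(1393/27) = 869232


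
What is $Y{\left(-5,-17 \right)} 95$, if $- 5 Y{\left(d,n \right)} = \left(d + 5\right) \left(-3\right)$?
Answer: $0$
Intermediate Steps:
$Y{\left(d,n \right)} = 3 + \frac{3 d}{5}$ ($Y{\left(d,n \right)} = - \frac{\left(d + 5\right) \left(-3\right)}{5} = - \frac{\left(5 + d\right) \left(-3\right)}{5} = - \frac{-15 - 3 d}{5} = 3 + \frac{3 d}{5}$)
$Y{\left(-5,-17 \right)} 95 = \left(3 + \frac{3}{5} \left(-5\right)\right) 95 = \left(3 - 3\right) 95 = 0 \cdot 95 = 0$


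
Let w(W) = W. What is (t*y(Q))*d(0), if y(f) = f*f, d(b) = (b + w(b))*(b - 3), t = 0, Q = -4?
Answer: 0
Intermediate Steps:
d(b) = 2*b*(-3 + b) (d(b) = (b + b)*(b - 3) = (2*b)*(-3 + b) = 2*b*(-3 + b))
y(f) = f²
(t*y(Q))*d(0) = (0*(-4)²)*(2*0*(-3 + 0)) = (0*16)*(2*0*(-3)) = 0*0 = 0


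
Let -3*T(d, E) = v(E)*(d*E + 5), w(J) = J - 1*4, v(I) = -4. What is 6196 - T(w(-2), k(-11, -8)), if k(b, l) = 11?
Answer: 18832/3 ≈ 6277.3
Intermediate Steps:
w(J) = -4 + J (w(J) = J - 4 = -4 + J)
T(d, E) = 20/3 + 4*E*d/3 (T(d, E) = -(-4)*(d*E + 5)/3 = -(-4)*(E*d + 5)/3 = -(-4)*(5 + E*d)/3 = -(-20 - 4*E*d)/3 = 20/3 + 4*E*d/3)
6196 - T(w(-2), k(-11, -8)) = 6196 - (20/3 + (4/3)*11*(-4 - 2)) = 6196 - (20/3 + (4/3)*11*(-6)) = 6196 - (20/3 - 88) = 6196 - 1*(-244/3) = 6196 + 244/3 = 18832/3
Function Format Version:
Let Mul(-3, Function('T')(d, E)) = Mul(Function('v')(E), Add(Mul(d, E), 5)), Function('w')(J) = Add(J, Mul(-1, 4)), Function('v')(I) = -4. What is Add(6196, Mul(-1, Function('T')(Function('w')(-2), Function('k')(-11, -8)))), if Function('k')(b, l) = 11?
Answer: Rational(18832, 3) ≈ 6277.3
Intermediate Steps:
Function('w')(J) = Add(-4, J) (Function('w')(J) = Add(J, -4) = Add(-4, J))
Function('T')(d, E) = Add(Rational(20, 3), Mul(Rational(4, 3), E, d)) (Function('T')(d, E) = Mul(Rational(-1, 3), Mul(-4, Add(Mul(d, E), 5))) = Mul(Rational(-1, 3), Mul(-4, Add(Mul(E, d), 5))) = Mul(Rational(-1, 3), Mul(-4, Add(5, Mul(E, d)))) = Mul(Rational(-1, 3), Add(-20, Mul(-4, E, d))) = Add(Rational(20, 3), Mul(Rational(4, 3), E, d)))
Add(6196, Mul(-1, Function('T')(Function('w')(-2), Function('k')(-11, -8)))) = Add(6196, Mul(-1, Add(Rational(20, 3), Mul(Rational(4, 3), 11, Add(-4, -2))))) = Add(6196, Mul(-1, Add(Rational(20, 3), Mul(Rational(4, 3), 11, -6)))) = Add(6196, Mul(-1, Add(Rational(20, 3), -88))) = Add(6196, Mul(-1, Rational(-244, 3))) = Add(6196, Rational(244, 3)) = Rational(18832, 3)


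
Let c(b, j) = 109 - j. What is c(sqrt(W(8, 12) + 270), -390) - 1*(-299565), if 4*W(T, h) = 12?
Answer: 300064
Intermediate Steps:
W(T, h) = 3 (W(T, h) = (1/4)*12 = 3)
c(sqrt(W(8, 12) + 270), -390) - 1*(-299565) = (109 - 1*(-390)) - 1*(-299565) = (109 + 390) + 299565 = 499 + 299565 = 300064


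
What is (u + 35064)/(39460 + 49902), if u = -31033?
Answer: 4031/89362 ≈ 0.045109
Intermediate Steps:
(u + 35064)/(39460 + 49902) = (-31033 + 35064)/(39460 + 49902) = 4031/89362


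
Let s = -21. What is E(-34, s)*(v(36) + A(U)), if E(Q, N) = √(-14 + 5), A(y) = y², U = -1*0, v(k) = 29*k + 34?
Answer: 3234*I ≈ 3234.0*I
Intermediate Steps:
v(k) = 34 + 29*k
U = 0
E(Q, N) = 3*I (E(Q, N) = √(-9) = 3*I)
E(-34, s)*(v(36) + A(U)) = (3*I)*((34 + 29*36) + 0²) = (3*I)*((34 + 1044) + 0) = (3*I)*(1078 + 0) = (3*I)*1078 = 3234*I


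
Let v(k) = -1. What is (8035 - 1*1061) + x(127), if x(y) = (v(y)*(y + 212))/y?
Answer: 885359/127 ≈ 6971.3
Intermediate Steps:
x(y) = (-212 - y)/y (x(y) = (-(y + 212))/y = (-(212 + y))/y = (-212 - y)/y)
(8035 - 1*1061) + x(127) = (8035 - 1*1061) + (-212 - 1*127)/127 = (8035 - 1061) + (-212 - 127)/127 = 6974 + (1/127)*(-339) = 6974 - 339/127 = 885359/127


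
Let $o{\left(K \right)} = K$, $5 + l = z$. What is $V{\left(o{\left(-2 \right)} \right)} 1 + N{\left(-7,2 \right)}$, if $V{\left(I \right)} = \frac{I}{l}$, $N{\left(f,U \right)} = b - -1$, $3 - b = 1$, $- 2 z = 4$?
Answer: $\frac{23}{7} \approx 3.2857$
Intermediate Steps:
$z = -2$ ($z = \left(- \frac{1}{2}\right) 4 = -2$)
$b = 2$ ($b = 3 - 1 = 2$)
$l = -7$ ($l = -5 - 2 = -7$)
$N{\left(f,U \right)} = 3$ ($N{\left(f,U \right)} = 2 - -1 = 2 + 1 = 3$)
$V{\left(I \right)} = - \frac{I}{7}$ ($V{\left(I \right)} = \frac{I}{-7} = I \left(- \frac{1}{7}\right) = - \frac{I}{7}$)
$V{\left(o{\left(-2 \right)} \right)} 1 + N{\left(-7,2 \right)} = \left(- \frac{1}{7}\right) \left(-2\right) 1 + 3 = \frac{2}{7} \cdot 1 + 3 = \frac{2}{7} + 3 = \frac{23}{7}$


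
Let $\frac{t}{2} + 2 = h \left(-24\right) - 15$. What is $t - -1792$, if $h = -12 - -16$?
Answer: $1566$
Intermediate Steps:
$h = 4$ ($h = -12 + 16 = 4$)
$t = -226$ ($t = -4 + 2 \left(4 \left(-24\right) - 15\right) = -4 + 2 \left(-96 - 15\right) = -4 + 2 \left(-111\right) = -4 - 222 = -226$)
$t - -1792 = -226 - -1792 = -226 + 1792 = 1566$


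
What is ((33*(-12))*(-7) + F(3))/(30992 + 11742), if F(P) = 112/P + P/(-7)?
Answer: 58987/897414 ≈ 0.065730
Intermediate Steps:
F(P) = 112/P - P/7 (F(P) = 112/P + P*(-⅐) = 112/P - P/7)
((33*(-12))*(-7) + F(3))/(30992 + 11742) = ((33*(-12))*(-7) + (112/3 - ⅐*3))/(30992 + 11742) = (-396*(-7) + (112*(⅓) - 3/7))/42734 = (2772 + (112/3 - 3/7))*(1/42734) = (2772 + 775/21)*(1/42734) = (58987/21)*(1/42734) = 58987/897414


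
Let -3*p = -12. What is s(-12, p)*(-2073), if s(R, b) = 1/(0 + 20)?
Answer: -2073/20 ≈ -103.65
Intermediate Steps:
p = 4 (p = -⅓*(-12) = 4)
s(R, b) = 1/20
s(-12, p)*(-2073) = (1/20)*(-2073) = -2073/20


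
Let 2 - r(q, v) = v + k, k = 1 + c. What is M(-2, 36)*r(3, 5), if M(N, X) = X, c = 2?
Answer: -216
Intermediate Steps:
k = 3 (k = 1 + 2 = 3)
r(q, v) = -1 - v (r(q, v) = 2 - (v + 3) = 2 - (3 + v) = 2 + (-3 - v) = -1 - v)
M(-2, 36)*r(3, 5) = 36*(-1 - 1*5) = 36*(-1 - 5) = 36*(-6) = -216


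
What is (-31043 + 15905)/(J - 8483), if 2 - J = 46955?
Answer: 7569/27718 ≈ 0.27307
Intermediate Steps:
J = -46953 (J = 2 - 1*46955 = 2 - 46955 = -46953)
(-31043 + 15905)/(J - 8483) = (-31043 + 15905)/(-46953 - 8483) = -15138/(-55436) = -15138*(-1/55436) = 7569/27718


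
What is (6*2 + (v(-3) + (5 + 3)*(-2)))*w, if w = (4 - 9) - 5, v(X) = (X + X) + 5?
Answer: 50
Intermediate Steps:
v(X) = 5 + 2*X (v(X) = 2*X + 5 = 5 + 2*X)
w = -10 (w = -5 - 5 = -10)
(6*2 + (v(-3) + (5 + 3)*(-2)))*w = (6*2 + ((5 + 2*(-3)) + (5 + 3)*(-2)))*(-10) = (12 + ((5 - 6) + 8*(-2)))*(-10) = (12 + (-1 - 16))*(-10) = (12 - 17)*(-10) = -5*(-10) = 50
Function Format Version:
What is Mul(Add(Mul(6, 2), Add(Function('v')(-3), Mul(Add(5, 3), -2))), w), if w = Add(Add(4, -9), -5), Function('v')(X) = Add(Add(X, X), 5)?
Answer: 50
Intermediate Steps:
Function('v')(X) = Add(5, Mul(2, X)) (Function('v')(X) = Add(Mul(2, X), 5) = Add(5, Mul(2, X)))
w = -10 (w = Add(-5, -5) = -10)
Mul(Add(Mul(6, 2), Add(Function('v')(-3), Mul(Add(5, 3), -2))), w) = Mul(Add(Mul(6, 2), Add(Add(5, Mul(2, -3)), Mul(Add(5, 3), -2))), -10) = Mul(Add(12, Add(Add(5, -6), Mul(8, -2))), -10) = Mul(Add(12, Add(-1, -16)), -10) = Mul(Add(12, -17), -10) = Mul(-5, -10) = 50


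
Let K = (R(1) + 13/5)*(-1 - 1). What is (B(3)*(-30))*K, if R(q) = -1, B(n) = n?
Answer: 288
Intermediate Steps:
K = -16/5 (K = (-1 + 13/5)*(-1 - 1) = (-1 + 13*(⅕))*(-2) = (-1 + 13/5)*(-2) = (8/5)*(-2) = -16/5 ≈ -3.2000)
(B(3)*(-30))*K = (3*(-30))*(-16/5) = -90*(-16/5) = 288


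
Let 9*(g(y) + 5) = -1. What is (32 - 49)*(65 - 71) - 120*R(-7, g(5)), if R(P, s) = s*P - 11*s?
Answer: -10938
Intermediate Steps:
g(y) = -46/9 (g(y) = -5 + (1/9)*(-1) = -5 - 1/9 = -46/9)
R(P, s) = -11*s + P*s (R(P, s) = P*s - 11*s = -11*s + P*s)
(32 - 49)*(65 - 71) - 120*R(-7, g(5)) = (32 - 49)*(65 - 71) - (-1840)*(-11 - 7)/3 = -17*(-6) - (-1840)*(-18)/3 = 102 - 120*92 = 102 - 11040 = -10938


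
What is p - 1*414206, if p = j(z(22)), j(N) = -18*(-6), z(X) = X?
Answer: -414098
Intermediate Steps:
j(N) = 108
p = 108
p - 1*414206 = 108 - 1*414206 = 108 - 414206 = -414098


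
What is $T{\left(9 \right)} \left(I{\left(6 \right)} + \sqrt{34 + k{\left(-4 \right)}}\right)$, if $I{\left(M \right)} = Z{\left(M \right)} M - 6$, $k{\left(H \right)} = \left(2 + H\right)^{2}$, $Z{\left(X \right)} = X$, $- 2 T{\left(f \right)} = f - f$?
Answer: $0$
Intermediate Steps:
$T{\left(f \right)} = 0$ ($T{\left(f \right)} = - \frac{f - f}{2} = \left(- \frac{1}{2}\right) 0 = 0$)
$I{\left(M \right)} = -6 + M^{2}$ ($I{\left(M \right)} = M M - 6 = M^{2} - 6 = -6 + M^{2}$)
$T{\left(9 \right)} \left(I{\left(6 \right)} + \sqrt{34 + k{\left(-4 \right)}}\right) = 0 \left(\left(-6 + 6^{2}\right) + \sqrt{34 + \left(2 - 4\right)^{2}}\right) = 0 \left(\left(-6 + 36\right) + \sqrt{34 + \left(-2\right)^{2}}\right) = 0 \left(30 + \sqrt{34 + 4}\right) = 0 \left(30 + \sqrt{38}\right) = 0$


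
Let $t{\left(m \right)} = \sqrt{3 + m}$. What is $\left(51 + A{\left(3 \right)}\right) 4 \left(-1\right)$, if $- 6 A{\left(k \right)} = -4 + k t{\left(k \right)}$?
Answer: $- \frac{620}{3} + 2 \sqrt{6} \approx -201.77$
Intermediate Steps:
$A{\left(k \right)} = \frac{2}{3} - \frac{k \sqrt{3 + k}}{6}$ ($A{\left(k \right)} = - \frac{-4 + k \sqrt{3 + k}}{6} = \frac{2}{3} - \frac{k \sqrt{3 + k}}{6}$)
$\left(51 + A{\left(3 \right)}\right) 4 \left(-1\right) = \left(51 + \left(\frac{2}{3} - \frac{\sqrt{3 + 3}}{2}\right)\right) 4 \left(-1\right) = \left(51 + \left(\frac{2}{3} - \frac{\sqrt{6}}{2}\right)\right) \left(-4\right) = \left(\frac{155}{3} - \frac{\sqrt{6}}{2}\right) \left(-4\right) = - \frac{620}{3} + 2 \sqrt{6}$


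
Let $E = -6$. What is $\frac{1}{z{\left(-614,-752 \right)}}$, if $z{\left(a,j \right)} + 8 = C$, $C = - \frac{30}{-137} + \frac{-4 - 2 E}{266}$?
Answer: $- \frac{18221}{141230} \approx -0.12902$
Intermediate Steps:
$C = \frac{4538}{18221}$ ($C = - \frac{30}{-137} + \frac{-4 - -12}{266} = \left(-30\right) \left(- \frac{1}{137}\right) + \left(-4 + 12\right) \frac{1}{266} = \frac{30}{137} + 8 \cdot \frac{1}{266} = \frac{30}{137} + \frac{4}{133} = \frac{4538}{18221} \approx 0.24905$)
$z{\left(a,j \right)} = - \frac{141230}{18221}$ ($z{\left(a,j \right)} = -8 + \frac{4538}{18221} = - \frac{141230}{18221}$)
$\frac{1}{z{\left(-614,-752 \right)}} = \frac{1}{- \frac{141230}{18221}} = - \frac{18221}{141230}$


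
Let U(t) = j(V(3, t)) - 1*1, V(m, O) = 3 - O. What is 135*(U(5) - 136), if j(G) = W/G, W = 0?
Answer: -18495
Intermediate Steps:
j(G) = 0 (j(G) = 0/G = 0)
U(t) = -1 (U(t) = 0 - 1*1 = 0 - 1 = -1)
135*(U(5) - 136) = 135*(-1 - 136) = 135*(-137) = -18495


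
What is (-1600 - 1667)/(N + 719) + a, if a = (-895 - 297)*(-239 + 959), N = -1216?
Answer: -426542013/497 ≈ -8.5823e+5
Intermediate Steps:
a = -858240 (a = -1192*720 = -858240)
(-1600 - 1667)/(N + 719) + a = (-1600 - 1667)/(-1216 + 719) - 858240 = -3267/(-497) - 858240 = -3267*(-1/497) - 858240 = 3267/497 - 858240 = -426542013/497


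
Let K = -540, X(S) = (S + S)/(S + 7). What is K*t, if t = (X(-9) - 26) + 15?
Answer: 1080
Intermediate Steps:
X(S) = 2*S/(7 + S) (X(S) = (2*S)/(7 + S) = 2*S/(7 + S))
t = -2 (t = (2*(-9)/(7 - 9) - 26) + 15 = (2*(-9)/(-2) - 26) + 15 = (2*(-9)*(-1/2) - 26) + 15 = (9 - 26) + 15 = -17 + 15 = -2)
K*t = -540*(-2) = 1080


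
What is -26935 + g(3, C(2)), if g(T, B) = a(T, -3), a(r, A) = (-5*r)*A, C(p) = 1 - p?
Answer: -26890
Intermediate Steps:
a(r, A) = -5*A*r
g(T, B) = 15*T (g(T, B) = -5*(-3)*T = 15*T)
-26935 + g(3, C(2)) = -26935 + 15*3 = -26935 + 45 = -26890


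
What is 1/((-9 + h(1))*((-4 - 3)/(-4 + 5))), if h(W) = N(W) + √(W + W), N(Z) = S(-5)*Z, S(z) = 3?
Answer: 3/119 + √2/238 ≈ 0.031152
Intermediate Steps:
N(Z) = 3*Z
h(W) = 3*W + √2*√W (h(W) = 3*W + √(W + W) = 3*W + √(2*W) = 3*W + √2*√W)
1/((-9 + h(1))*((-4 - 3)/(-4 + 5))) = 1/((-9 + (3*1 + √2*√1))*((-4 - 3)/(-4 + 5))) = 1/((-9 + (3 + √2*1))*(-7/1)) = 1/((-9 + (3 + √2))*(-7*1)) = 1/((-6 + √2)*(-7)) = 1/(42 - 7*√2)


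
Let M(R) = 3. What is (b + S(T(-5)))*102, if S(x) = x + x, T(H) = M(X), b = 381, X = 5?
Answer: 39474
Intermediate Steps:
T(H) = 3
S(x) = 2*x
(b + S(T(-5)))*102 = (381 + 2*3)*102 = (381 + 6)*102 = 387*102 = 39474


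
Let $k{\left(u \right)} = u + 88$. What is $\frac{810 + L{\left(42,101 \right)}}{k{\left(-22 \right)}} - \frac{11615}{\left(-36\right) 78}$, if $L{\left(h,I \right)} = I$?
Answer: $\frac{554113}{30888} \approx 17.939$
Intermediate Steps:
$k{\left(u \right)} = 88 + u$
$\frac{810 + L{\left(42,101 \right)}}{k{\left(-22 \right)}} - \frac{11615}{\left(-36\right) 78} = \frac{810 + 101}{88 - 22} - \frac{11615}{\left(-36\right) 78} = \frac{911}{66} - \frac{11615}{-2808} = 911 \cdot \frac{1}{66} - - \frac{11615}{2808} = \frac{911}{66} + \frac{11615}{2808} = \frac{554113}{30888}$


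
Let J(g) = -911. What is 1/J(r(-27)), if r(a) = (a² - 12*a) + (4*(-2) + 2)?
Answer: -1/911 ≈ -0.0010977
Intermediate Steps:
r(a) = -6 + a² - 12*a (r(a) = (a² - 12*a) + (-8 + 2) = (a² - 12*a) - 6 = -6 + a² - 12*a)
1/J(r(-27)) = 1/(-911) = -1/911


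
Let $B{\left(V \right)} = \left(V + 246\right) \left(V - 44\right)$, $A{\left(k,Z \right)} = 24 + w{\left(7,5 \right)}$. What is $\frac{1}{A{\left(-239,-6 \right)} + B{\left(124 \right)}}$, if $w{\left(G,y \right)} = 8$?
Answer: $\frac{1}{29632} \approx 3.3747 \cdot 10^{-5}$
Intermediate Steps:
$A{\left(k,Z \right)} = 32$ ($A{\left(k,Z \right)} = 24 + 8 = 32$)
$B{\left(V \right)} = \left(-44 + V\right) \left(246 + V\right)$ ($B{\left(V \right)} = \left(246 + V\right) \left(-44 + V\right) = \left(-44 + V\right) \left(246 + V\right)$)
$\frac{1}{A{\left(-239,-6 \right)} + B{\left(124 \right)}} = \frac{1}{32 + \left(-10824 + 124^{2} + 202 \cdot 124\right)} = \frac{1}{32 + \left(-10824 + 15376 + 25048\right)} = \frac{1}{32 + 29600} = \frac{1}{29632}$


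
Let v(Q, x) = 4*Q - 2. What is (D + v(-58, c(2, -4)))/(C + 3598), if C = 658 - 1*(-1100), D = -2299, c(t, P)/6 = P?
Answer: -2533/5356 ≈ -0.47293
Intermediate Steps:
c(t, P) = 6*P
v(Q, x) = -2 + 4*Q
C = 1758 (C = 658 + 1100 = 1758)
(D + v(-58, c(2, -4)))/(C + 3598) = (-2299 + (-2 + 4*(-58)))/(1758 + 3598) = (-2299 + (-2 - 232))/5356 = (-2299 - 234)*(1/5356) = -2533*1/5356 = -2533/5356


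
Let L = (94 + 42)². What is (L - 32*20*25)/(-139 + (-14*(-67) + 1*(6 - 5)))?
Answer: 78/25 ≈ 3.1200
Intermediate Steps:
L = 18496 (L = 136² = 18496)
(L - 32*20*25)/(-139 + (-14*(-67) + 1*(6 - 5))) = (18496 - 32*20*25)/(-139 + (-14*(-67) + 1*(6 - 5))) = (18496 - 640*25)/(-139 + (938 + 1*1)) = (18496 - 16000)/(-139 + (938 + 1)) = 2496/(-139 + 939) = 2496/800 = 2496*(1/800) = 78/25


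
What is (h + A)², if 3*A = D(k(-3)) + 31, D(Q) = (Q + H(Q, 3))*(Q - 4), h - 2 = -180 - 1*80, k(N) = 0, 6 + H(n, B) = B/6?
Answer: 519841/9 ≈ 57760.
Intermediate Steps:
H(n, B) = -6 + B/6
h = -258 (h = 2 + (-180 - 1*80) = 2 + (-180 - 80) = 2 - 260 = -258)
D(Q) = (-4 + Q)*(-11/2 + Q) (D(Q) = (Q + (-6 + (⅙)*3))*(Q - 4) = (Q + (-6 + ½))*(-4 + Q) = (Q - 11/2)*(-4 + Q) = (-11/2 + Q)*(-4 + Q) = (-4 + Q)*(-11/2 + Q))
A = 53/3 (A = ((22 + 0² - 19/2*0) + 31)/3 = ((22 + 0 + 0) + 31)/3 = (22 + 31)/3 = (⅓)*53 = 53/3 ≈ 17.667)
(h + A)² = (-258 + 53/3)² = (-721/3)² = 519841/9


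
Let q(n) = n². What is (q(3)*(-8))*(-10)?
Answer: 720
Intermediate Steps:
(q(3)*(-8))*(-10) = (3²*(-8))*(-10) = (9*(-8))*(-10) = -72*(-10) = 720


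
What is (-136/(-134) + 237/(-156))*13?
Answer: -1757/268 ≈ -6.5560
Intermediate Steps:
(-136/(-134) + 237/(-156))*13 = (-136*(-1/134) + 237*(-1/156))*13 = (68/67 - 79/52)*13 = -1757/3484*13 = -1757/268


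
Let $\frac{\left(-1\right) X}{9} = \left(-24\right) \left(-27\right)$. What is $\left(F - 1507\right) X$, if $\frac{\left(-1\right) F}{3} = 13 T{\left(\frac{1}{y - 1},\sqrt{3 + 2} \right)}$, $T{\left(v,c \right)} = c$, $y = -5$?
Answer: $8788824 + 227448 \sqrt{5} \approx 9.2974 \cdot 10^{6}$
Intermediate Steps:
$X = -5832$ ($X = - 9 \left(\left(-24\right) \left(-27\right)\right) = \left(-9\right) 648 = -5832$)
$F = - 39 \sqrt{5}$ ($F = - 3 \cdot 13 \sqrt{3 + 2} = - 3 \cdot 13 \sqrt{5} = - 39 \sqrt{5} \approx -87.207$)
$\left(F - 1507\right) X = \left(- 39 \sqrt{5} - 1507\right) \left(-5832\right) = \left(-1507 - 39 \sqrt{5}\right) \left(-5832\right) = 8788824 + 227448 \sqrt{5}$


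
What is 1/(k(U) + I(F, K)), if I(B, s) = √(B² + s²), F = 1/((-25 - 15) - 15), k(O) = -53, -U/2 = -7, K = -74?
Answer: 160325/8067676 + 55*√16564901/8067676 ≈ 0.047619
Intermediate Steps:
U = 14 (U = -2*(-7) = 14)
F = -1/55 (F = 1/(-40 - 15) = 1/(-55) = -1/55 ≈ -0.018182)
1/(k(U) + I(F, K)) = 1/(-53 + √((-1/55)² + (-74)²)) = 1/(-53 + √(1/3025 + 5476)) = 1/(-53 + √(16564901/3025)) = 1/(-53 + √16564901/55)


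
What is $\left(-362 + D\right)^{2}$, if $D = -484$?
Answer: $715716$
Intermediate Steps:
$\left(-362 + D\right)^{2} = \left(-362 - 484\right)^{2} = \left(-846\right)^{2} = 715716$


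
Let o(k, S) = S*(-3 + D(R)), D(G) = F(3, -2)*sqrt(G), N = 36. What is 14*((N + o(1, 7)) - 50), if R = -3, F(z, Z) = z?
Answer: -490 + 294*I*sqrt(3) ≈ -490.0 + 509.22*I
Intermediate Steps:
D(G) = 3*sqrt(G)
o(k, S) = S*(-3 + 3*I*sqrt(3)) (o(k, S) = S*(-3 + 3*sqrt(-3)) = S*(-3 + 3*(I*sqrt(3))) = S*(-3 + 3*I*sqrt(3)))
14*((N + o(1, 7)) - 50) = 14*((36 + 3*7*(-1 + I*sqrt(3))) - 50) = 14*((36 + (-21 + 21*I*sqrt(3))) - 50) = 14*((15 + 21*I*sqrt(3)) - 50) = 14*(-35 + 21*I*sqrt(3)) = -490 + 294*I*sqrt(3)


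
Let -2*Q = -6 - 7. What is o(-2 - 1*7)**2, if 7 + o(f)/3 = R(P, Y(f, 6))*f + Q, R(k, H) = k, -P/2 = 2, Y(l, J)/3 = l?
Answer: 45369/4 ≈ 11342.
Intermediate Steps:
Y(l, J) = 3*l
P = -4 (P = -2*2 = -4)
Q = 13/2 (Q = -(-6 - 7)/2 = -1/2*(-13) = 13/2 ≈ 6.5000)
o(f) = -3/2 - 12*f (o(f) = -21 + 3*(-4*f + 13/2) = -21 + 3*(13/2 - 4*f) = -21 + (39/2 - 12*f) = -3/2 - 12*f)
o(-2 - 1*7)**2 = (-3/2 - 12*(-2 - 1*7))**2 = (-3/2 - 12*(-2 - 7))**2 = (-3/2 - 12*(-9))**2 = (-3/2 + 108)**2 = (213/2)**2 = 45369/4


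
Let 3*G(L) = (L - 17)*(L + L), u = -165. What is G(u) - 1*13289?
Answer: 6731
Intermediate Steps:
G(L) = 2*L*(-17 + L)/3 (G(L) = ((L - 17)*(L + L))/3 = ((-17 + L)*(2*L))/3 = (2*L*(-17 + L))/3 = 2*L*(-17 + L)/3)
G(u) - 1*13289 = (2/3)*(-165)*(-17 - 165) - 1*13289 = (2/3)*(-165)*(-182) - 13289 = 20020 - 13289 = 6731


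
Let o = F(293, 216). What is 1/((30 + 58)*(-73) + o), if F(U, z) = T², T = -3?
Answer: -1/6415 ≈ -0.00015588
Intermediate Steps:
F(U, z) = 9 (F(U, z) = (-3)² = 9)
o = 9
1/((30 + 58)*(-73) + o) = 1/((30 + 58)*(-73) + 9) = 1/(88*(-73) + 9) = 1/(-6424 + 9) = 1/(-6415) = -1/6415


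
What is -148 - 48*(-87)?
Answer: 4028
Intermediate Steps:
-148 - 48*(-87) = -148 + 4176 = 4028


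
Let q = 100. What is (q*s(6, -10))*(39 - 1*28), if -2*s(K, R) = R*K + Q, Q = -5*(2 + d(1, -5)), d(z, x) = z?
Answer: 41250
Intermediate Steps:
Q = -15 (Q = -5*(2 + 1) = -5*3 = -15)
s(K, R) = 15/2 - K*R/2 (s(K, R) = -(R*K - 15)/2 = -(K*R - 15)/2 = -(-15 + K*R)/2 = 15/2 - K*R/2)
(q*s(6, -10))*(39 - 1*28) = (100*(15/2 - ½*6*(-10)))*(39 - 1*28) = (100*(15/2 + 30))*(39 - 28) = (100*(75/2))*11 = 3750*11 = 41250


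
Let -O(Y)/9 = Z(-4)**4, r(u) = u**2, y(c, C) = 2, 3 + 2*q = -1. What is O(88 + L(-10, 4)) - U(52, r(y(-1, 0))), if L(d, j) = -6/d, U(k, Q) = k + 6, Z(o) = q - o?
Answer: -202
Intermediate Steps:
q = -2 (q = -3/2 + (1/2)*(-1) = -3/2 - 1/2 = -2)
Z(o) = -2 - o
U(k, Q) = 6 + k
O(Y) = -144 (O(Y) = -9*(-2 - 1*(-4))**4 = -9*(-2 + 4)**4 = -9*2**4 = -9*16 = -144)
O(88 + L(-10, 4)) - U(52, r(y(-1, 0))) = -144 - (6 + 52) = -144 - 1*58 = -144 - 58 = -202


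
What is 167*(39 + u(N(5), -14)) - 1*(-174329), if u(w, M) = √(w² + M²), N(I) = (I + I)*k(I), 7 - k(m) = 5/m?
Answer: 180842 + 334*√949 ≈ 1.9113e+5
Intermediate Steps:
k(m) = 7 - 5/m
N(I) = 2*I*(7 - 5/I) (N(I) = (I + I)*(7 - 5/I) = (2*I)*(7 - 5/I) = 2*I*(7 - 5/I))
u(w, M) = √(M² + w²)
167*(39 + u(N(5), -14)) - 1*(-174329) = 167*(39 + √((-14)² + (-10 + 14*5)²)) - 1*(-174329) = 167*(39 + √(196 + (-10 + 70)²)) + 174329 = 167*(39 + √(196 + 60²)) + 174329 = 167*(39 + √(196 + 3600)) + 174329 = 167*(39 + √3796) + 174329 = 167*(39 + 2*√949) + 174329 = (6513 + 334*√949) + 174329 = 180842 + 334*√949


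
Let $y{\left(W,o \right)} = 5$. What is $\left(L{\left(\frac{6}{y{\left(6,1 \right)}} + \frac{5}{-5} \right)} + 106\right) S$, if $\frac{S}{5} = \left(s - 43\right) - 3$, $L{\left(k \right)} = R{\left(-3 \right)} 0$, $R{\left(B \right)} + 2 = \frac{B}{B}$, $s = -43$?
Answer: $-47170$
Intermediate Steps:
$R{\left(B \right)} = -1$ ($R{\left(B \right)} = -2 + \frac{B}{B} = -2 + 1 = -1$)
$L{\left(k \right)} = 0$ ($L{\left(k \right)} = \left(-1\right) 0 = 0$)
$S = -445$ ($S = 5 \left(\left(-43 - 43\right) - 3\right) = 5 \left(-86 - 3\right) = 5 \left(-89\right) = -445$)
$\left(L{\left(\frac{6}{y{\left(6,1 \right)}} + \frac{5}{-5} \right)} + 106\right) S = \left(0 + 106\right) \left(-445\right) = 106 \left(-445\right) = -47170$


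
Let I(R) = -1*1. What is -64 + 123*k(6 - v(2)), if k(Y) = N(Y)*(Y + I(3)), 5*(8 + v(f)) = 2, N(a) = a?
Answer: 525332/25 ≈ 21013.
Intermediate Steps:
I(R) = -1
v(f) = -38/5 (v(f) = -8 + (1/5)*2 = -8 + 2/5 = -38/5)
k(Y) = Y*(-1 + Y) (k(Y) = Y*(Y - 1) = Y*(-1 + Y))
-64 + 123*k(6 - v(2)) = -64 + 123*((6 - 1*(-38/5))*(-1 + (6 - 1*(-38/5)))) = -64 + 123*((6 + 38/5)*(-1 + (6 + 38/5))) = -64 + 123*(68*(-1 + 68/5)/5) = -64 + 123*((68/5)*(63/5)) = -64 + 123*(4284/25) = -64 + 526932/25 = 525332/25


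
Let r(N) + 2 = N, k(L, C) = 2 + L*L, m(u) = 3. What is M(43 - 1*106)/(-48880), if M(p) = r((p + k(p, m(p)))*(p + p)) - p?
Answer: 492347/48880 ≈ 10.073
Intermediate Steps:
k(L, C) = 2 + L²
r(N) = -2 + N
M(p) = -2 - p + 2*p*(2 + p + p²) (M(p) = (-2 + (p + (2 + p²))*(p + p)) - p = (-2 + (2 + p + p²)*(2*p)) - p = (-2 + 2*p*(2 + p + p²)) - p = -2 - p + 2*p*(2 + p + p²))
M(43 - 1*106)/(-48880) = (-2 - (43 - 1*106) + 2*(43 - 1*106)*(2 + (43 - 1*106) + (43 - 1*106)²))/(-48880) = (-2 - (43 - 106) + 2*(43 - 106)*(2 + (43 - 106) + (43 - 106)²))*(-1/48880) = (-2 - 1*(-63) + 2*(-63)*(2 - 63 + (-63)²))*(-1/48880) = (-2 + 63 + 2*(-63)*(2 - 63 + 3969))*(-1/48880) = (-2 + 63 + 2*(-63)*3908)*(-1/48880) = (-2 + 63 - 492408)*(-1/48880) = -492347*(-1/48880) = 492347/48880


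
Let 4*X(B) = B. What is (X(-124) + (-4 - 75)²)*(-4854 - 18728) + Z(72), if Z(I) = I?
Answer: -146444148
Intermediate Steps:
X(B) = B/4
(X(-124) + (-4 - 75)²)*(-4854 - 18728) + Z(72) = ((¼)*(-124) + (-4 - 75)²)*(-4854 - 18728) + 72 = (-31 + (-79)²)*(-23582) + 72 = (-31 + 6241)*(-23582) + 72 = 6210*(-23582) + 72 = -146444220 + 72 = -146444148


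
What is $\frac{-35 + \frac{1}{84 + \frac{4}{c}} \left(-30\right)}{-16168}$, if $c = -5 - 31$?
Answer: $\frac{5339}{2441368} \approx 0.0021869$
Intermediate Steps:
$c = -36$ ($c = -5 - 31 = -36$)
$\frac{-35 + \frac{1}{84 + \frac{4}{c}} \left(-30\right)}{-16168} = \frac{-35 + \frac{1}{84 + \frac{4}{-36}} \left(-30\right)}{-16168} = \left(-35 + \frac{1}{84 + 4 \left(- \frac{1}{36}\right)} \left(-30\right)\right) \left(- \frac{1}{16168}\right) = \left(-35 + \frac{1}{84 - \frac{1}{9}} \left(-30\right)\right) \left(- \frac{1}{16168}\right) = \left(-35 + \frac{1}{\frac{755}{9}} \left(-30\right)\right) \left(- \frac{1}{16168}\right) = \left(-35 + \frac{9}{755} \left(-30\right)\right) \left(- \frac{1}{16168}\right) = \left(-35 - \frac{54}{151}\right) \left(- \frac{1}{16168}\right) = \left(- \frac{5339}{151}\right) \left(- \frac{1}{16168}\right) = \frac{5339}{2441368}$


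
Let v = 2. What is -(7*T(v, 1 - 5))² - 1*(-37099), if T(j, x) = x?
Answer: 36315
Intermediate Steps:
-(7*T(v, 1 - 5))² - 1*(-37099) = -(7*(1 - 5))² - 1*(-37099) = -(7*(-4))² + 37099 = -1*(-28)² + 37099 = -1*784 + 37099 = -784 + 37099 = 36315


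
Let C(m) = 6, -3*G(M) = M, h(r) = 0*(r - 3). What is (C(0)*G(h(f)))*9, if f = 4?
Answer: 0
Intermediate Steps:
h(r) = 0 (h(r) = 0*(-3 + r) = 0)
G(M) = -M/3
(C(0)*G(h(f)))*9 = (6*(-⅓*0))*9 = (6*0)*9 = 0*9 = 0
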